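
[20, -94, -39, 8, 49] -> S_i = Random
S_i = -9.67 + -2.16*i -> [-9.67, -11.83, -13.99, -16.15, -18.31]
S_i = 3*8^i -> [3, 24, 192, 1536, 12288]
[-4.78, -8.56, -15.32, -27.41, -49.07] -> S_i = -4.78*1.79^i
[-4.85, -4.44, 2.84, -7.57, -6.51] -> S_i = Random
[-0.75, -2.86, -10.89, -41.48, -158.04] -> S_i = -0.75*3.81^i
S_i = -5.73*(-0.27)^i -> [-5.73, 1.55, -0.42, 0.11, -0.03]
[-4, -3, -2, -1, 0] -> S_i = -4 + 1*i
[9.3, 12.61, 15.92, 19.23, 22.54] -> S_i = 9.30 + 3.31*i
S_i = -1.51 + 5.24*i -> [-1.51, 3.73, 8.97, 14.21, 19.45]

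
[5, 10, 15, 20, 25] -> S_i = 5 + 5*i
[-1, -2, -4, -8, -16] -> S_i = -1*2^i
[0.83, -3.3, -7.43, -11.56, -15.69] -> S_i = 0.83 + -4.13*i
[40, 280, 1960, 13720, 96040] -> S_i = 40*7^i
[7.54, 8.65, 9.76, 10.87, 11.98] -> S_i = 7.54 + 1.11*i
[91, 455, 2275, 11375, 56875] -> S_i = 91*5^i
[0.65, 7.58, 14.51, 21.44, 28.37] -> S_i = 0.65 + 6.93*i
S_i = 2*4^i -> [2, 8, 32, 128, 512]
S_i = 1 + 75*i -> [1, 76, 151, 226, 301]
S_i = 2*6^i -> [2, 12, 72, 432, 2592]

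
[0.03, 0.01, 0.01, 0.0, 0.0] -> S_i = 0.03*0.43^i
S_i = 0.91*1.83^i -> [0.91, 1.67, 3.05, 5.58, 10.21]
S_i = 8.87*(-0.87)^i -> [8.87, -7.72, 6.71, -5.84, 5.08]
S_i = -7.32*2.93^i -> [-7.32, -21.45, -62.84, -184.13, -539.49]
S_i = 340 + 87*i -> [340, 427, 514, 601, 688]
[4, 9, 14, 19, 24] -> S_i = 4 + 5*i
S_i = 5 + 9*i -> [5, 14, 23, 32, 41]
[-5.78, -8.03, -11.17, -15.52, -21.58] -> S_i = -5.78*1.39^i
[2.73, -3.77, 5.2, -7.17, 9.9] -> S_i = 2.73*(-1.38)^i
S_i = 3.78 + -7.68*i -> [3.78, -3.9, -11.58, -19.26, -26.94]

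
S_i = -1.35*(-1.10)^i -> [-1.35, 1.49, -1.63, 1.8, -1.98]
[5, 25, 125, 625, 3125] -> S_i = 5*5^i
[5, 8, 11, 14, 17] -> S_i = 5 + 3*i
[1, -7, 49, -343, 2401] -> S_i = 1*-7^i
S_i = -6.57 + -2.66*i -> [-6.57, -9.23, -11.89, -14.55, -17.21]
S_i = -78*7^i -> [-78, -546, -3822, -26754, -187278]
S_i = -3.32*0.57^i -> [-3.32, -1.89, -1.08, -0.61, -0.35]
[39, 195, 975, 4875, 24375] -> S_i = 39*5^i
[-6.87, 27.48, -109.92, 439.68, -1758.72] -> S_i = -6.87*(-4.00)^i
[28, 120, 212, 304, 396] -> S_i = 28 + 92*i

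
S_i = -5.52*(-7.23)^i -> [-5.52, 39.91, -288.55, 2086.19, -15083.16]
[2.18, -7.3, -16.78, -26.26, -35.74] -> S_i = 2.18 + -9.48*i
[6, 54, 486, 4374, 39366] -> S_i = 6*9^i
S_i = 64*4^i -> [64, 256, 1024, 4096, 16384]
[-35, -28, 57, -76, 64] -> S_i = Random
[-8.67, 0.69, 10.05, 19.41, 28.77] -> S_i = -8.67 + 9.36*i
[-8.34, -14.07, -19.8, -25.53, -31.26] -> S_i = -8.34 + -5.73*i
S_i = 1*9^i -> [1, 9, 81, 729, 6561]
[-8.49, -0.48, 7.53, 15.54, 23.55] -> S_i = -8.49 + 8.01*i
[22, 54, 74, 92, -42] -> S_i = Random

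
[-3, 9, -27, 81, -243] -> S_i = -3*-3^i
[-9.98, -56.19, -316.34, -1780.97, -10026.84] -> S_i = -9.98*5.63^i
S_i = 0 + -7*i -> [0, -7, -14, -21, -28]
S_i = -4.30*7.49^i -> [-4.3, -32.21, -241.23, -1806.82, -13533.05]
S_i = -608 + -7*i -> [-608, -615, -622, -629, -636]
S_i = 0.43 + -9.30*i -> [0.43, -8.87, -18.17, -27.47, -36.77]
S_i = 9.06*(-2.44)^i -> [9.06, -22.11, 53.94, -131.61, 321.13]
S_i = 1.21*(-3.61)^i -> [1.21, -4.37, 15.77, -56.93, 205.5]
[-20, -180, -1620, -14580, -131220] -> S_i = -20*9^i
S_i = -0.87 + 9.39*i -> [-0.87, 8.52, 17.91, 27.3, 36.69]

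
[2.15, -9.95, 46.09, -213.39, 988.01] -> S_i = 2.15*(-4.63)^i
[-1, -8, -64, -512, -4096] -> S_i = -1*8^i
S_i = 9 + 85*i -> [9, 94, 179, 264, 349]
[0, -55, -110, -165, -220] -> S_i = 0 + -55*i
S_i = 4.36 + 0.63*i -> [4.36, 4.99, 5.62, 6.25, 6.88]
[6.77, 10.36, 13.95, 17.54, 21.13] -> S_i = 6.77 + 3.59*i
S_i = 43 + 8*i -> [43, 51, 59, 67, 75]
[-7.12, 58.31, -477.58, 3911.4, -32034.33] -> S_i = -7.12*(-8.19)^i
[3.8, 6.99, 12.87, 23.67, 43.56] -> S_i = 3.80*1.84^i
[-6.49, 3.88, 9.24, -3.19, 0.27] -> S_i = Random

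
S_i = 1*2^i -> [1, 2, 4, 8, 16]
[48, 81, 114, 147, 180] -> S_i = 48 + 33*i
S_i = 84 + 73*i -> [84, 157, 230, 303, 376]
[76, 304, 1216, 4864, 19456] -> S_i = 76*4^i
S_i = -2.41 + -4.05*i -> [-2.41, -6.46, -10.51, -14.56, -18.61]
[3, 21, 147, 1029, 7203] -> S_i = 3*7^i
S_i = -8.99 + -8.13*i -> [-8.99, -17.12, -25.25, -33.38, -41.51]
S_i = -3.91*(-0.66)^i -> [-3.91, 2.58, -1.7, 1.12, -0.74]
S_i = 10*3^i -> [10, 30, 90, 270, 810]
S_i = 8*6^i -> [8, 48, 288, 1728, 10368]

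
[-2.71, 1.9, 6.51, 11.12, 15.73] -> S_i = -2.71 + 4.61*i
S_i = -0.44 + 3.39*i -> [-0.44, 2.95, 6.34, 9.73, 13.12]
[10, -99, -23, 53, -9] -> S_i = Random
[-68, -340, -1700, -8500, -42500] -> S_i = -68*5^i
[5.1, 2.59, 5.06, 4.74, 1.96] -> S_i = Random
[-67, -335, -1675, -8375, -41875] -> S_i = -67*5^i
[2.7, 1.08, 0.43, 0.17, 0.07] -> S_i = 2.70*0.40^i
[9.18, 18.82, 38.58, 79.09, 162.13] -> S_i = 9.18*2.05^i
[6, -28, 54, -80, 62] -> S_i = Random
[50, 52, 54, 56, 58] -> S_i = 50 + 2*i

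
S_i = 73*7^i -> [73, 511, 3577, 25039, 175273]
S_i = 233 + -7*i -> [233, 226, 219, 212, 205]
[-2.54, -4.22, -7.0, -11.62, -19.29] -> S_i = -2.54*1.66^i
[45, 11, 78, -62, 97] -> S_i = Random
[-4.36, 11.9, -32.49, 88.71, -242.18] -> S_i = -4.36*(-2.73)^i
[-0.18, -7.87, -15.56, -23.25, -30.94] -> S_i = -0.18 + -7.69*i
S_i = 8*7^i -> [8, 56, 392, 2744, 19208]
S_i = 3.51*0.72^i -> [3.51, 2.53, 1.82, 1.31, 0.94]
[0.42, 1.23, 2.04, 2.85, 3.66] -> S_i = 0.42 + 0.81*i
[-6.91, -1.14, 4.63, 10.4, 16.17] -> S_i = -6.91 + 5.77*i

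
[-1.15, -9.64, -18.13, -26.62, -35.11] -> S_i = -1.15 + -8.49*i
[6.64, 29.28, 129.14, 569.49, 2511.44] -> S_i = 6.64*4.41^i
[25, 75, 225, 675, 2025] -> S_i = 25*3^i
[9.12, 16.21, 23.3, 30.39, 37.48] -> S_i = 9.12 + 7.09*i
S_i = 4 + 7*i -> [4, 11, 18, 25, 32]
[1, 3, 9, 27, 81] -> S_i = 1*3^i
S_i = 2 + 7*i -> [2, 9, 16, 23, 30]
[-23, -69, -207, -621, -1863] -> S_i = -23*3^i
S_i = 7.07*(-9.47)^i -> [7.07, -66.95, 634.04, -6004.4, 56861.63]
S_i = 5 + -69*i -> [5, -64, -133, -202, -271]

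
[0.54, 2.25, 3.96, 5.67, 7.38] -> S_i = 0.54 + 1.71*i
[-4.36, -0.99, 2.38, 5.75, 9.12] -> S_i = -4.36 + 3.37*i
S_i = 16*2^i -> [16, 32, 64, 128, 256]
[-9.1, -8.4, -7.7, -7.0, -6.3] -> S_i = -9.10 + 0.70*i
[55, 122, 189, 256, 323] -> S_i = 55 + 67*i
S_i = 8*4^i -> [8, 32, 128, 512, 2048]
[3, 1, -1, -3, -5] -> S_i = 3 + -2*i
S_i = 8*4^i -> [8, 32, 128, 512, 2048]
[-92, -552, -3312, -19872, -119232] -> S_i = -92*6^i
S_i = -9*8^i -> [-9, -72, -576, -4608, -36864]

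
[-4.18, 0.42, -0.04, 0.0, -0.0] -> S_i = -4.18*(-0.10)^i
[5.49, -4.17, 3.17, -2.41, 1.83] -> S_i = 5.49*(-0.76)^i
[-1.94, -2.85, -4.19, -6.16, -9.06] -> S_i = -1.94*1.47^i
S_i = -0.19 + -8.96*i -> [-0.19, -9.15, -18.11, -27.07, -36.03]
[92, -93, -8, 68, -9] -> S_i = Random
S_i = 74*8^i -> [74, 592, 4736, 37888, 303104]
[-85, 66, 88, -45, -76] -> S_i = Random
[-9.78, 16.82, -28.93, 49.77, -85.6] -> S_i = -9.78*(-1.72)^i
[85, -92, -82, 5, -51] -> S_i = Random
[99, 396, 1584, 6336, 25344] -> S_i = 99*4^i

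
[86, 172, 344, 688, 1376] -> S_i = 86*2^i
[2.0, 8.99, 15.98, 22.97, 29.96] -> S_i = 2.00 + 6.99*i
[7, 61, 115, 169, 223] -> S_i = 7 + 54*i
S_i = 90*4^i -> [90, 360, 1440, 5760, 23040]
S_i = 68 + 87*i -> [68, 155, 242, 329, 416]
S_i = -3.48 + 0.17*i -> [-3.48, -3.31, -3.14, -2.97, -2.8]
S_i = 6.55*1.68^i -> [6.55, 11.0, 18.49, 31.06, 52.18]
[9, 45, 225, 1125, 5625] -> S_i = 9*5^i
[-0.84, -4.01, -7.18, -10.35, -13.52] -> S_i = -0.84 + -3.17*i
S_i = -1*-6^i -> [-1, 6, -36, 216, -1296]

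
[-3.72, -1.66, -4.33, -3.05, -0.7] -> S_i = Random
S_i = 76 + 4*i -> [76, 80, 84, 88, 92]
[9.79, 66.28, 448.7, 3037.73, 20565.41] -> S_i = 9.79*6.77^i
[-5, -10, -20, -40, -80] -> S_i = -5*2^i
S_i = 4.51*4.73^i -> [4.51, 21.33, 100.9, 477.27, 2257.47]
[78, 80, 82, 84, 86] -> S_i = 78 + 2*i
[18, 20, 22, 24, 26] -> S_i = 18 + 2*i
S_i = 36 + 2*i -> [36, 38, 40, 42, 44]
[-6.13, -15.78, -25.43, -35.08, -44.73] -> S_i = -6.13 + -9.65*i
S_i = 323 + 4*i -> [323, 327, 331, 335, 339]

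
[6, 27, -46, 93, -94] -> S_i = Random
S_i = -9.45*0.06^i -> [-9.45, -0.57, -0.03, -0.0, -0.0]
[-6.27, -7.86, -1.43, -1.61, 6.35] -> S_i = Random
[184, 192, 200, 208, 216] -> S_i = 184 + 8*i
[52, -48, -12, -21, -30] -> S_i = Random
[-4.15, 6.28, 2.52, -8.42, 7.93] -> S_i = Random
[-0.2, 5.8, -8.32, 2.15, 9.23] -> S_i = Random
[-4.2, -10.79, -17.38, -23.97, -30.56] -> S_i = -4.20 + -6.59*i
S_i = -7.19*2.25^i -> [-7.19, -16.18, -36.4, -81.9, -184.27]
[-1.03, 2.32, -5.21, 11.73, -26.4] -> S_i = -1.03*(-2.25)^i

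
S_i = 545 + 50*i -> [545, 595, 645, 695, 745]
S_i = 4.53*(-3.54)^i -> [4.53, -16.04, 56.77, -200.96, 711.4]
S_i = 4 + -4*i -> [4, 0, -4, -8, -12]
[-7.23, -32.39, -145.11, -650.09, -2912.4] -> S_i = -7.23*4.48^i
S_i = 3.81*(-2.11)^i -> [3.81, -8.04, 16.96, -35.79, 75.52]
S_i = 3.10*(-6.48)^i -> [3.1, -20.09, 130.17, -843.5, 5465.9]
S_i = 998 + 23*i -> [998, 1021, 1044, 1067, 1090]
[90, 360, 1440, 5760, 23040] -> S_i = 90*4^i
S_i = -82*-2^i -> [-82, 164, -328, 656, -1312]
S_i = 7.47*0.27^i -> [7.47, 2.02, 0.54, 0.15, 0.04]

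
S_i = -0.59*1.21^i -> [-0.59, -0.71, -0.86, -1.05, -1.26]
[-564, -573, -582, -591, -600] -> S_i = -564 + -9*i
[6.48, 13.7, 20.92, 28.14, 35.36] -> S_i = 6.48 + 7.22*i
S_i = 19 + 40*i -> [19, 59, 99, 139, 179]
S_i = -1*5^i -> [-1, -5, -25, -125, -625]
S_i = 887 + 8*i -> [887, 895, 903, 911, 919]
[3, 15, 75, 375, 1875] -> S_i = 3*5^i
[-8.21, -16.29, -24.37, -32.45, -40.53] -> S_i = -8.21 + -8.08*i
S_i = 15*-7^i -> [15, -105, 735, -5145, 36015]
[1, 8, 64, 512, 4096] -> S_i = 1*8^i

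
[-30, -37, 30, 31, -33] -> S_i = Random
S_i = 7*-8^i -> [7, -56, 448, -3584, 28672]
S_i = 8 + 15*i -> [8, 23, 38, 53, 68]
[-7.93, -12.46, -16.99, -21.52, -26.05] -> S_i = -7.93 + -4.53*i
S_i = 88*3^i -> [88, 264, 792, 2376, 7128]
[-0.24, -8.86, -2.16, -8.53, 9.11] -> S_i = Random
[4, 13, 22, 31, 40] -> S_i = 4 + 9*i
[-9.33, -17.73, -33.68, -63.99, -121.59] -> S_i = -9.33*1.90^i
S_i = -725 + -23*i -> [-725, -748, -771, -794, -817]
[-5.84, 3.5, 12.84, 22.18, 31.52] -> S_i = -5.84 + 9.34*i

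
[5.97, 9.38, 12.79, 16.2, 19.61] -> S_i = 5.97 + 3.41*i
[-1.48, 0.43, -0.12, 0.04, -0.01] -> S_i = -1.48*(-0.29)^i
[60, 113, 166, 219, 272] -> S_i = 60 + 53*i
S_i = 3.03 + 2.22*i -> [3.03, 5.25, 7.47, 9.69, 11.91]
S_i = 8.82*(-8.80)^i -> [8.82, -77.62, 683.02, -6010.58, 52893.13]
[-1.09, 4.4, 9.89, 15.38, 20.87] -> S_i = -1.09 + 5.49*i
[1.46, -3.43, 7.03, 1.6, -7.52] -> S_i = Random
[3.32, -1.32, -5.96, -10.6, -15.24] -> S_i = 3.32 + -4.64*i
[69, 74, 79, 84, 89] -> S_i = 69 + 5*i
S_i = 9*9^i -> [9, 81, 729, 6561, 59049]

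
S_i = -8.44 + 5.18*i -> [-8.44, -3.26, 1.92, 7.1, 12.28]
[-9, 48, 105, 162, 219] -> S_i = -9 + 57*i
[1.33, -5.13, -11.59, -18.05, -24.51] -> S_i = 1.33 + -6.46*i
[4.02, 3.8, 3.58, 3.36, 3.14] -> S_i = 4.02 + -0.22*i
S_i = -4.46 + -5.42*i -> [-4.46, -9.88, -15.3, -20.72, -26.14]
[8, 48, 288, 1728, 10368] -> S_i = 8*6^i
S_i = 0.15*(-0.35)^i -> [0.15, -0.05, 0.02, -0.01, 0.0]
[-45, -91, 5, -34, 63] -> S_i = Random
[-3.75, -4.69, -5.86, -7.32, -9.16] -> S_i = -3.75*1.25^i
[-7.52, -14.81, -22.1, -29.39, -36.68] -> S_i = -7.52 + -7.29*i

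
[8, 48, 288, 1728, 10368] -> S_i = 8*6^i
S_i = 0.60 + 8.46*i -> [0.6, 9.06, 17.52, 25.98, 34.44]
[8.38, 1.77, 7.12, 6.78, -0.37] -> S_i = Random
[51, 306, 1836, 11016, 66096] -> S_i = 51*6^i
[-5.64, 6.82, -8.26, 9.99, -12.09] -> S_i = -5.64*(-1.21)^i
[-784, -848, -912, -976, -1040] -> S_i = -784 + -64*i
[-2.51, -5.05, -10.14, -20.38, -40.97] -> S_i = -2.51*2.01^i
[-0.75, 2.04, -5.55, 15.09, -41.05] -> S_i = -0.75*(-2.72)^i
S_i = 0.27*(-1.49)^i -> [0.27, -0.4, 0.6, -0.89, 1.33]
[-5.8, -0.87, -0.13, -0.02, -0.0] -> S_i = -5.80*0.15^i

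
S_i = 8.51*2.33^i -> [8.51, 19.83, 46.2, 107.65, 250.81]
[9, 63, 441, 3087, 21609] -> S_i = 9*7^i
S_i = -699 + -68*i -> [-699, -767, -835, -903, -971]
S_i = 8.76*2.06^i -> [8.76, 18.05, 37.17, 76.58, 157.75]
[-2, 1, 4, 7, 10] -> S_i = -2 + 3*i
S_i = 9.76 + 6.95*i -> [9.76, 16.71, 23.66, 30.61, 37.56]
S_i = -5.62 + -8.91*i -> [-5.62, -14.53, -23.44, -32.35, -41.26]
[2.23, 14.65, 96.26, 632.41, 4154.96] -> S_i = 2.23*6.57^i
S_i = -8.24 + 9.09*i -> [-8.24, 0.85, 9.94, 19.03, 28.12]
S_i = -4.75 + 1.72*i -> [-4.75, -3.03, -1.31, 0.41, 2.13]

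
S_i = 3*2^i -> [3, 6, 12, 24, 48]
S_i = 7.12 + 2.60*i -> [7.12, 9.72, 12.32, 14.92, 17.52]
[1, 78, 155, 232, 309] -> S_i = 1 + 77*i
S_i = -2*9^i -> [-2, -18, -162, -1458, -13122]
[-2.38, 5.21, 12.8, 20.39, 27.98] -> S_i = -2.38 + 7.59*i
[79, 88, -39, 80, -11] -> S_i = Random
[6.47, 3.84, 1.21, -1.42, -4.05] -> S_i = 6.47 + -2.63*i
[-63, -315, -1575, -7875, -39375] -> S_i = -63*5^i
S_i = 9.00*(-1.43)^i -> [9.0, -12.87, 18.4, -26.32, 37.63]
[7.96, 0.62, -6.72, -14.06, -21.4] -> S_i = 7.96 + -7.34*i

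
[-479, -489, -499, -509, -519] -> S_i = -479 + -10*i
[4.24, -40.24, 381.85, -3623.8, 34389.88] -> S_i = 4.24*(-9.49)^i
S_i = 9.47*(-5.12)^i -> [9.47, -48.49, 248.25, -1271.04, 6507.73]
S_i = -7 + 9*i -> [-7, 2, 11, 20, 29]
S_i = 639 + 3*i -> [639, 642, 645, 648, 651]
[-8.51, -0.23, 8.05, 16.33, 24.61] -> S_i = -8.51 + 8.28*i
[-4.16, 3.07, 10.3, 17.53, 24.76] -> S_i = -4.16 + 7.23*i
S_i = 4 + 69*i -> [4, 73, 142, 211, 280]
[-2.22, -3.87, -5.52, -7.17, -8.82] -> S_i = -2.22 + -1.65*i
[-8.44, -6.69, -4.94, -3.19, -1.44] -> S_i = -8.44 + 1.75*i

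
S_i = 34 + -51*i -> [34, -17, -68, -119, -170]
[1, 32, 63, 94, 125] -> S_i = 1 + 31*i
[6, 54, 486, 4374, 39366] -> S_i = 6*9^i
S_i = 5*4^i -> [5, 20, 80, 320, 1280]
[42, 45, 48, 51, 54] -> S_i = 42 + 3*i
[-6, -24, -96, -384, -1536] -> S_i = -6*4^i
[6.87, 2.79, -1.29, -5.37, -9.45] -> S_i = 6.87 + -4.08*i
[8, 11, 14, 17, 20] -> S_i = 8 + 3*i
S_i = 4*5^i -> [4, 20, 100, 500, 2500]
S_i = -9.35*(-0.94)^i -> [-9.35, 8.79, -8.26, 7.77, -7.3]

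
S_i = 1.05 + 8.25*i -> [1.05, 9.3, 17.55, 25.8, 34.05]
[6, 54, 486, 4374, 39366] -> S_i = 6*9^i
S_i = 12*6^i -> [12, 72, 432, 2592, 15552]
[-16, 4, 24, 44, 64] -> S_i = -16 + 20*i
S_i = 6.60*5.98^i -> [6.6, 39.47, 236.02, 1411.39, 8440.12]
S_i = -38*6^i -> [-38, -228, -1368, -8208, -49248]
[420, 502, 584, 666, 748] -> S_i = 420 + 82*i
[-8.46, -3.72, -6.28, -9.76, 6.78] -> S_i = Random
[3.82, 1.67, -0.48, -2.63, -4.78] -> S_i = 3.82 + -2.15*i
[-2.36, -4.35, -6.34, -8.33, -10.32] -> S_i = -2.36 + -1.99*i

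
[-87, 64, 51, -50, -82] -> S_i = Random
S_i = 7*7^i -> [7, 49, 343, 2401, 16807]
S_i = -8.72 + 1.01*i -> [-8.72, -7.71, -6.7, -5.69, -4.68]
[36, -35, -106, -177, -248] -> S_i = 36 + -71*i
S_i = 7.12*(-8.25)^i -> [7.12, -58.74, 484.6, -3997.99, 32983.43]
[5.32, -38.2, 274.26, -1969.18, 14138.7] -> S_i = 5.32*(-7.18)^i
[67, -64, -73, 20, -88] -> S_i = Random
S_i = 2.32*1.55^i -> [2.32, 3.6, 5.57, 8.64, 13.39]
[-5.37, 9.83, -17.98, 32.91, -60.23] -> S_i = -5.37*(-1.83)^i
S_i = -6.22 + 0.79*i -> [-6.22, -5.43, -4.64, -3.85, -3.06]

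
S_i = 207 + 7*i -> [207, 214, 221, 228, 235]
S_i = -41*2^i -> [-41, -82, -164, -328, -656]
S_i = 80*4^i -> [80, 320, 1280, 5120, 20480]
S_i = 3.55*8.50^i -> [3.55, 30.17, 256.49, 2180.14, 18531.22]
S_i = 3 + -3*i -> [3, 0, -3, -6, -9]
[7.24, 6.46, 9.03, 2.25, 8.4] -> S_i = Random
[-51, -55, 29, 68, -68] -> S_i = Random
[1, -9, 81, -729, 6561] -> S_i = 1*-9^i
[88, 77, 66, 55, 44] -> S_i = 88 + -11*i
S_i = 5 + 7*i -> [5, 12, 19, 26, 33]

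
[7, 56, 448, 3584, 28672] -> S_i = 7*8^i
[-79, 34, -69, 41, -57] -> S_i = Random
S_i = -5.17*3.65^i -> [-5.17, -18.87, -68.88, -251.4, -917.62]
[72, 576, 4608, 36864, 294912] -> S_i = 72*8^i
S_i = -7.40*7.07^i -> [-7.4, -52.32, -369.89, -2615.11, -18488.83]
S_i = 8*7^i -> [8, 56, 392, 2744, 19208]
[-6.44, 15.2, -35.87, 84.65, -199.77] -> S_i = -6.44*(-2.36)^i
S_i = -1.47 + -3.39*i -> [-1.47, -4.86, -8.25, -11.64, -15.03]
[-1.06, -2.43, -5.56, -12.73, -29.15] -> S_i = -1.06*2.29^i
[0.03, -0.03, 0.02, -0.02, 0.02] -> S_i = 0.03*(-0.90)^i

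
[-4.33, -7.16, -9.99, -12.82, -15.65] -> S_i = -4.33 + -2.83*i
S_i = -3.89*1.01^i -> [-3.89, -3.93, -3.97, -4.01, -4.05]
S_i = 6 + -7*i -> [6, -1, -8, -15, -22]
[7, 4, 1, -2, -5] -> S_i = 7 + -3*i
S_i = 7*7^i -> [7, 49, 343, 2401, 16807]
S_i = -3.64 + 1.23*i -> [-3.64, -2.41, -1.18, 0.05, 1.28]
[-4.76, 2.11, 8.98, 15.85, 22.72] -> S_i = -4.76 + 6.87*i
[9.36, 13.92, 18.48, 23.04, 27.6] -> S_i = 9.36 + 4.56*i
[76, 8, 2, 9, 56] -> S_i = Random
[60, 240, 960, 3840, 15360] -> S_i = 60*4^i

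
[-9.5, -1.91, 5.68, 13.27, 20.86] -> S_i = -9.50 + 7.59*i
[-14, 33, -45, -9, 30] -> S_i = Random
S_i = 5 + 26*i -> [5, 31, 57, 83, 109]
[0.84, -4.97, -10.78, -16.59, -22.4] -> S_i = 0.84 + -5.81*i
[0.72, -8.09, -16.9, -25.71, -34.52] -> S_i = 0.72 + -8.81*i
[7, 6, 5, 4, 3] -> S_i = 7 + -1*i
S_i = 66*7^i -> [66, 462, 3234, 22638, 158466]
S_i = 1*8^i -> [1, 8, 64, 512, 4096]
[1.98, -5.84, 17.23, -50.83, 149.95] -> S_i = 1.98*(-2.95)^i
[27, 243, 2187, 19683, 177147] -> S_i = 27*9^i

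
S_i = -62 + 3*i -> [-62, -59, -56, -53, -50]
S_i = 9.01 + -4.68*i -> [9.01, 4.33, -0.35, -5.03, -9.71]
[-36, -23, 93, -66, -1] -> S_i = Random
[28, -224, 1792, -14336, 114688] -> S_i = 28*-8^i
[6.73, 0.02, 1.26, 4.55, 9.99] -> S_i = Random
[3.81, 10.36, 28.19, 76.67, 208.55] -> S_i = 3.81*2.72^i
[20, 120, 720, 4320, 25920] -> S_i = 20*6^i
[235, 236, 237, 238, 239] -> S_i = 235 + 1*i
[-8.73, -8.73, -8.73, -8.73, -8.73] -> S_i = -8.73 + -0.00*i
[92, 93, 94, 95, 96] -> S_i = 92 + 1*i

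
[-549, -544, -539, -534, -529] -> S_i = -549 + 5*i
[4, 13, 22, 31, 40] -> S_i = 4 + 9*i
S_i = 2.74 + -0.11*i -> [2.74, 2.63, 2.52, 2.41, 2.3]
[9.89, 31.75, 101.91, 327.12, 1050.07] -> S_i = 9.89*3.21^i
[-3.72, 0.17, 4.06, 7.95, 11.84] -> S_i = -3.72 + 3.89*i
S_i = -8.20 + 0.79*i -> [-8.2, -7.41, -6.62, -5.83, -5.04]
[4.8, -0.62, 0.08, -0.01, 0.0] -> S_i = 4.80*(-0.13)^i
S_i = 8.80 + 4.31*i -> [8.8, 13.11, 17.42, 21.73, 26.04]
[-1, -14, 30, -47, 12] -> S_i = Random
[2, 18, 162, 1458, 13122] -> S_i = 2*9^i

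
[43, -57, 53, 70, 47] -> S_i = Random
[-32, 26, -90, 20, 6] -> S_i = Random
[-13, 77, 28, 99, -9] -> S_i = Random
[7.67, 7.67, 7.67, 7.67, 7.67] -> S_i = 7.67 + 0.00*i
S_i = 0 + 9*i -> [0, 9, 18, 27, 36]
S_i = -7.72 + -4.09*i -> [-7.72, -11.81, -15.9, -19.99, -24.08]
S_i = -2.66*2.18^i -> [-2.66, -5.8, -12.64, -27.56, -60.08]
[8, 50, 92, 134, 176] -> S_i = 8 + 42*i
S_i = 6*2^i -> [6, 12, 24, 48, 96]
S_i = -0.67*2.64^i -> [-0.67, -1.77, -4.67, -12.33, -32.55]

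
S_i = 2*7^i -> [2, 14, 98, 686, 4802]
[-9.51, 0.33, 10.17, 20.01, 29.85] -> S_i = -9.51 + 9.84*i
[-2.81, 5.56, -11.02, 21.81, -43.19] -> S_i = -2.81*(-1.98)^i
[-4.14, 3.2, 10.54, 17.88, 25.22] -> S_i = -4.14 + 7.34*i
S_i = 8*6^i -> [8, 48, 288, 1728, 10368]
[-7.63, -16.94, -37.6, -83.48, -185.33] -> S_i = -7.63*2.22^i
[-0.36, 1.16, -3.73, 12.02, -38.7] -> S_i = -0.36*(-3.22)^i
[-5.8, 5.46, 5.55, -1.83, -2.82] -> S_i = Random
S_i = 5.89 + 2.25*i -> [5.89, 8.14, 10.39, 12.64, 14.89]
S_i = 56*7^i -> [56, 392, 2744, 19208, 134456]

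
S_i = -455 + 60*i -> [-455, -395, -335, -275, -215]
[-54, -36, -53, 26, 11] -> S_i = Random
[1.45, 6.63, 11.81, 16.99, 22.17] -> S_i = 1.45 + 5.18*i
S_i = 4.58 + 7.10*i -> [4.58, 11.68, 18.78, 25.88, 32.98]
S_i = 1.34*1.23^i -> [1.34, 1.65, 2.03, 2.49, 3.07]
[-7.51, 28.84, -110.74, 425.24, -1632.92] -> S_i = -7.51*(-3.84)^i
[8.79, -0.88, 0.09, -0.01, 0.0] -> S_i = 8.79*(-0.10)^i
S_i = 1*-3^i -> [1, -3, 9, -27, 81]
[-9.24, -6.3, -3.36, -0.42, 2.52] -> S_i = -9.24 + 2.94*i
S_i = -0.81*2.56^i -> [-0.81, -2.07, -5.31, -13.59, -34.79]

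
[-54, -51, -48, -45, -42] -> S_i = -54 + 3*i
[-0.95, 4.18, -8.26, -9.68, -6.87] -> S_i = Random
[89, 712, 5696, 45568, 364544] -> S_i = 89*8^i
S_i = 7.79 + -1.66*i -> [7.79, 6.13, 4.47, 2.81, 1.15]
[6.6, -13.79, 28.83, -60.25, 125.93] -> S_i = 6.60*(-2.09)^i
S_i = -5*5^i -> [-5, -25, -125, -625, -3125]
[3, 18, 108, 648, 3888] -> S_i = 3*6^i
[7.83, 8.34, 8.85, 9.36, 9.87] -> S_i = 7.83 + 0.51*i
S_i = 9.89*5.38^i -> [9.89, 53.21, 286.26, 1540.08, 8285.63]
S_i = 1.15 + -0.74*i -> [1.15, 0.41, -0.33, -1.07, -1.81]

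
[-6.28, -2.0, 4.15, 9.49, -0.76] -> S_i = Random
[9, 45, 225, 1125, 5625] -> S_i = 9*5^i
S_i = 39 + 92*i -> [39, 131, 223, 315, 407]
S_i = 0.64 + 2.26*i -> [0.64, 2.9, 5.16, 7.42, 9.68]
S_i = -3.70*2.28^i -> [-3.7, -8.44, -19.23, -43.85, -99.99]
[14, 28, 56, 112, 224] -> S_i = 14*2^i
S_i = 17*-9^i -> [17, -153, 1377, -12393, 111537]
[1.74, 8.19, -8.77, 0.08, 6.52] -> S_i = Random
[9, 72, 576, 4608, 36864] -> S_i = 9*8^i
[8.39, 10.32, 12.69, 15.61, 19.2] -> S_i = 8.39*1.23^i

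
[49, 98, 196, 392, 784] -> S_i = 49*2^i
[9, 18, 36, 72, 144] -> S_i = 9*2^i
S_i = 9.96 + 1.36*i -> [9.96, 11.32, 12.68, 14.04, 15.4]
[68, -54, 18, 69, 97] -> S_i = Random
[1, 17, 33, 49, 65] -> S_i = 1 + 16*i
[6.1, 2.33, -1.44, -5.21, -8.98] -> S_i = 6.10 + -3.77*i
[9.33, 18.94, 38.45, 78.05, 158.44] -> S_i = 9.33*2.03^i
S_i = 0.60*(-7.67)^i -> [0.6, -4.6, 35.3, -270.73, 2076.5]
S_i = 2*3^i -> [2, 6, 18, 54, 162]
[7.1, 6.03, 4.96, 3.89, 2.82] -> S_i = 7.10 + -1.07*i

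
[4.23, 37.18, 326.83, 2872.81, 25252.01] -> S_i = 4.23*8.79^i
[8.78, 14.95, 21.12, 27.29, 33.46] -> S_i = 8.78 + 6.17*i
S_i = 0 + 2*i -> [0, 2, 4, 6, 8]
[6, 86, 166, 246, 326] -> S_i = 6 + 80*i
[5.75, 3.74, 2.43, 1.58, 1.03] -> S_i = 5.75*0.65^i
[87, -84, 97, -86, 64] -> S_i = Random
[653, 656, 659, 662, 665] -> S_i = 653 + 3*i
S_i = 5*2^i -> [5, 10, 20, 40, 80]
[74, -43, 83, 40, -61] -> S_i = Random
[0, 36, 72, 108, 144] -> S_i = 0 + 36*i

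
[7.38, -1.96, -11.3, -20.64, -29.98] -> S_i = 7.38 + -9.34*i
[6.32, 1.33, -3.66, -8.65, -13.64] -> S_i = 6.32 + -4.99*i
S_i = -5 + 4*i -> [-5, -1, 3, 7, 11]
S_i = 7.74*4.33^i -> [7.74, 33.51, 145.12, 628.35, 2720.77]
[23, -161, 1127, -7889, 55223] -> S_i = 23*-7^i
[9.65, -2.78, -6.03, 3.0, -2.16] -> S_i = Random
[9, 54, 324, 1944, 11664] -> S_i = 9*6^i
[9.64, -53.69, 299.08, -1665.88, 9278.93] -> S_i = 9.64*(-5.57)^i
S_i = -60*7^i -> [-60, -420, -2940, -20580, -144060]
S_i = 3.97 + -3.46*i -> [3.97, 0.51, -2.95, -6.41, -9.87]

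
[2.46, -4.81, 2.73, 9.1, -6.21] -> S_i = Random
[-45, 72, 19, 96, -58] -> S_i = Random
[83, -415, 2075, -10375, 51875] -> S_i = 83*-5^i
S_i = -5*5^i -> [-5, -25, -125, -625, -3125]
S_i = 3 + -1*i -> [3, 2, 1, 0, -1]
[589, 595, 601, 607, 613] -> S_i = 589 + 6*i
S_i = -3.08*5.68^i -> [-3.08, -17.49, -99.37, -564.41, -3205.86]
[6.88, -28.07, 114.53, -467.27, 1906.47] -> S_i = 6.88*(-4.08)^i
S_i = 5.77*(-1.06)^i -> [5.77, -6.12, 6.48, -6.87, 7.28]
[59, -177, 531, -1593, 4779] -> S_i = 59*-3^i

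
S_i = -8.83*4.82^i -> [-8.83, -42.56, -205.14, -988.78, -4765.94]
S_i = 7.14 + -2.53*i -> [7.14, 4.61, 2.08, -0.45, -2.98]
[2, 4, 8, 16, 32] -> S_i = 2*2^i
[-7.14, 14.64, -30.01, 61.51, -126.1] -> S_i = -7.14*(-2.05)^i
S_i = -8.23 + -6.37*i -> [-8.23, -14.6, -20.97, -27.34, -33.71]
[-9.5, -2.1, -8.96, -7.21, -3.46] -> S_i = Random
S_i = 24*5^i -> [24, 120, 600, 3000, 15000]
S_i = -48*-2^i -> [-48, 96, -192, 384, -768]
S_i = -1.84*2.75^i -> [-1.84, -5.06, -13.92, -38.27, -105.23]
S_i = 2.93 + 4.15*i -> [2.93, 7.08, 11.23, 15.38, 19.53]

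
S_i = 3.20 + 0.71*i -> [3.2, 3.91, 4.62, 5.33, 6.04]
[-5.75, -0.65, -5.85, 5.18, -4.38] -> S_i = Random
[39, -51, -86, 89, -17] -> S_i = Random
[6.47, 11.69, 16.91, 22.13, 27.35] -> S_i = 6.47 + 5.22*i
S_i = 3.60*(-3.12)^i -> [3.6, -11.23, 35.04, -109.34, 341.13]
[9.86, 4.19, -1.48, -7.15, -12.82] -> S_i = 9.86 + -5.67*i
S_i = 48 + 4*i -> [48, 52, 56, 60, 64]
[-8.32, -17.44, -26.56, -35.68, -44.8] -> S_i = -8.32 + -9.12*i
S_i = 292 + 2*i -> [292, 294, 296, 298, 300]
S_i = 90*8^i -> [90, 720, 5760, 46080, 368640]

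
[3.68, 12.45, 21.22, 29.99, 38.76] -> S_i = 3.68 + 8.77*i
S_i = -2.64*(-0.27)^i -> [-2.64, 0.71, -0.19, 0.05, -0.01]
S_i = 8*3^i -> [8, 24, 72, 216, 648]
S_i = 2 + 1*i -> [2, 3, 4, 5, 6]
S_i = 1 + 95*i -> [1, 96, 191, 286, 381]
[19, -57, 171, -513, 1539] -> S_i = 19*-3^i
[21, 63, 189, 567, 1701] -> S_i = 21*3^i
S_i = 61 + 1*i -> [61, 62, 63, 64, 65]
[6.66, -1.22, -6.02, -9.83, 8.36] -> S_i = Random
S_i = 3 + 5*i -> [3, 8, 13, 18, 23]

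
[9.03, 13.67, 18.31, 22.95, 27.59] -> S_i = 9.03 + 4.64*i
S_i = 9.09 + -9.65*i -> [9.09, -0.56, -10.21, -19.86, -29.51]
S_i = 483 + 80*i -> [483, 563, 643, 723, 803]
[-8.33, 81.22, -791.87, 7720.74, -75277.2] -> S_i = -8.33*(-9.75)^i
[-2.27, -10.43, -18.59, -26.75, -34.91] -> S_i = -2.27 + -8.16*i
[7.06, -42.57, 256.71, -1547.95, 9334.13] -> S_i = 7.06*(-6.03)^i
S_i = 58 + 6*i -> [58, 64, 70, 76, 82]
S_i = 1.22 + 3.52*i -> [1.22, 4.74, 8.26, 11.78, 15.3]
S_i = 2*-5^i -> [2, -10, 50, -250, 1250]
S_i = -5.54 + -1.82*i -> [-5.54, -7.36, -9.18, -11.0, -12.82]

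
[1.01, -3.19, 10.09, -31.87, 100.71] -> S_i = 1.01*(-3.16)^i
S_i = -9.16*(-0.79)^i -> [-9.16, 7.24, -5.72, 4.52, -3.57]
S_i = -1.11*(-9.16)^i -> [-1.11, 10.17, -93.14, 853.12, -7814.57]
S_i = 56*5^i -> [56, 280, 1400, 7000, 35000]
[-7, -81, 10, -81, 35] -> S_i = Random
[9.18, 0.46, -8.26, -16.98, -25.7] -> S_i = 9.18 + -8.72*i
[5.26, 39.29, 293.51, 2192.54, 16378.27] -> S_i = 5.26*7.47^i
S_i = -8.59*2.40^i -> [-8.59, -20.62, -49.48, -118.75, -285.0]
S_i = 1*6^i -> [1, 6, 36, 216, 1296]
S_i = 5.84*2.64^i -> [5.84, 15.42, 40.7, 107.45, 283.68]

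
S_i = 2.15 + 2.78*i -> [2.15, 4.93, 7.71, 10.49, 13.27]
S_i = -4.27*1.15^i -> [-4.27, -4.91, -5.65, -6.49, -7.47]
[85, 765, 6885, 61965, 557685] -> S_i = 85*9^i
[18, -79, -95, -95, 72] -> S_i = Random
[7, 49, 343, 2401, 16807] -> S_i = 7*7^i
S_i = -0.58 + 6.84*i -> [-0.58, 6.26, 13.1, 19.94, 26.78]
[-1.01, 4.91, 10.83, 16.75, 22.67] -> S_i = -1.01 + 5.92*i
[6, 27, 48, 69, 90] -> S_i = 6 + 21*i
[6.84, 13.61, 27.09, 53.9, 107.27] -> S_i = 6.84*1.99^i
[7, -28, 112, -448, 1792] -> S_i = 7*-4^i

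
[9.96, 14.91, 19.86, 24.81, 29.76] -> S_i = 9.96 + 4.95*i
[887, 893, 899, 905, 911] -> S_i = 887 + 6*i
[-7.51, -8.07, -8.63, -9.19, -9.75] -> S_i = -7.51 + -0.56*i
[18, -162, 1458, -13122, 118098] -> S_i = 18*-9^i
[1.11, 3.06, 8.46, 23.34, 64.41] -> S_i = 1.11*2.76^i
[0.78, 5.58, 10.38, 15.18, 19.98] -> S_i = 0.78 + 4.80*i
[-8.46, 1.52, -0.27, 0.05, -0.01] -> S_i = -8.46*(-0.18)^i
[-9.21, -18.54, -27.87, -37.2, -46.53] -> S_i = -9.21 + -9.33*i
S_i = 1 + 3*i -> [1, 4, 7, 10, 13]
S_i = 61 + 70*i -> [61, 131, 201, 271, 341]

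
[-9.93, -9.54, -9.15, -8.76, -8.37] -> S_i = -9.93 + 0.39*i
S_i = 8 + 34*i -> [8, 42, 76, 110, 144]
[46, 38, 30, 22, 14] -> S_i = 46 + -8*i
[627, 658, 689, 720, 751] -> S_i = 627 + 31*i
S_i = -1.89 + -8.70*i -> [-1.89, -10.59, -19.29, -27.99, -36.69]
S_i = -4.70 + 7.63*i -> [-4.7, 2.93, 10.56, 18.19, 25.82]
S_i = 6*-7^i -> [6, -42, 294, -2058, 14406]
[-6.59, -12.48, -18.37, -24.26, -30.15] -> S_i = -6.59 + -5.89*i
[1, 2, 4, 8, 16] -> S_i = 1*2^i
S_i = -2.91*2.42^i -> [-2.91, -7.04, -17.04, -41.24, -99.81]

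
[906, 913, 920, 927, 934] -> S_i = 906 + 7*i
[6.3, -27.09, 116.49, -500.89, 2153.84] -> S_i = 6.30*(-4.30)^i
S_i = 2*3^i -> [2, 6, 18, 54, 162]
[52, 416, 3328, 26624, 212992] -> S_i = 52*8^i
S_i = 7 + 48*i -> [7, 55, 103, 151, 199]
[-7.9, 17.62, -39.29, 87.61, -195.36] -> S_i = -7.90*(-2.23)^i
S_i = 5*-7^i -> [5, -35, 245, -1715, 12005]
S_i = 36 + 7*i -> [36, 43, 50, 57, 64]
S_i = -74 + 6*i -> [-74, -68, -62, -56, -50]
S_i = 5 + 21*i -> [5, 26, 47, 68, 89]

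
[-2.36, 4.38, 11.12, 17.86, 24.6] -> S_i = -2.36 + 6.74*i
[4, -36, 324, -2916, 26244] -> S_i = 4*-9^i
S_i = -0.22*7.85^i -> [-0.22, -1.73, -13.56, -106.42, -835.41]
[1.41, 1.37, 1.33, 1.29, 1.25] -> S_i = 1.41*0.97^i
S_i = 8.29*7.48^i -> [8.29, 62.01, 463.83, 3469.44, 25951.41]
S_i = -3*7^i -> [-3, -21, -147, -1029, -7203]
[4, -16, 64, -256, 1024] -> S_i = 4*-4^i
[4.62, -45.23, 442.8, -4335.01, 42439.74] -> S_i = 4.62*(-9.79)^i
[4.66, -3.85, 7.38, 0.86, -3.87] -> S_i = Random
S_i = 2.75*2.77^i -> [2.75, 7.62, 21.1, 58.45, 161.9]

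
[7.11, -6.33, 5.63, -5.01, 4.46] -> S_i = 7.11*(-0.89)^i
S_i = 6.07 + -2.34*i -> [6.07, 3.73, 1.39, -0.95, -3.29]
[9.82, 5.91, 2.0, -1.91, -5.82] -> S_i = 9.82 + -3.91*i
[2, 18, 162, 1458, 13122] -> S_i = 2*9^i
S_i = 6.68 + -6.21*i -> [6.68, 0.47, -5.74, -11.95, -18.16]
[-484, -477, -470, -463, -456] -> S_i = -484 + 7*i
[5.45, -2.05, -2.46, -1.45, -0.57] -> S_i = Random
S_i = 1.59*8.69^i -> [1.59, 13.82, 120.07, 1043.41, 9067.26]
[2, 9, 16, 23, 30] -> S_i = 2 + 7*i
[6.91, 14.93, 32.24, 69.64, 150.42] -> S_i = 6.91*2.16^i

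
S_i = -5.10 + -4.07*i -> [-5.1, -9.17, -13.24, -17.31, -21.38]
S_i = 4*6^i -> [4, 24, 144, 864, 5184]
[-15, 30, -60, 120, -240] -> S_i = -15*-2^i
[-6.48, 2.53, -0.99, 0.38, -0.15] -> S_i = -6.48*(-0.39)^i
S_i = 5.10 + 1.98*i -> [5.1, 7.08, 9.06, 11.04, 13.02]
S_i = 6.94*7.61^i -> [6.94, 52.81, 401.91, 3058.53, 23275.45]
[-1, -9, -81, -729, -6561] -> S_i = -1*9^i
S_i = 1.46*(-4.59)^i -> [1.46, -6.7, 30.76, -141.19, 648.04]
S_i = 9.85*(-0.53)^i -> [9.85, -5.22, 2.77, -1.47, 0.78]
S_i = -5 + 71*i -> [-5, 66, 137, 208, 279]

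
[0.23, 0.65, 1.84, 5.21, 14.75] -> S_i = 0.23*2.83^i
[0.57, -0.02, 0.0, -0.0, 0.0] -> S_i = 0.57*(-0.04)^i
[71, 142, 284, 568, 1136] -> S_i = 71*2^i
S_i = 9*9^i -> [9, 81, 729, 6561, 59049]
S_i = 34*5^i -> [34, 170, 850, 4250, 21250]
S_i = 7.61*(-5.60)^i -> [7.61, -42.62, 238.65, -1336.44, 7484.05]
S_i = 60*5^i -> [60, 300, 1500, 7500, 37500]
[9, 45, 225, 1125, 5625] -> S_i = 9*5^i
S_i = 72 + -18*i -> [72, 54, 36, 18, 0]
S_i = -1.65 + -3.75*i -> [-1.65, -5.4, -9.15, -12.9, -16.65]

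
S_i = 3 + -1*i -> [3, 2, 1, 0, -1]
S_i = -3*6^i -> [-3, -18, -108, -648, -3888]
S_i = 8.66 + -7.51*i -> [8.66, 1.15, -6.36, -13.87, -21.38]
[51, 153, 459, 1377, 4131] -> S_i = 51*3^i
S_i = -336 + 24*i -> [-336, -312, -288, -264, -240]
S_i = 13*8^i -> [13, 104, 832, 6656, 53248]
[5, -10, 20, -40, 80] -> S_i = 5*-2^i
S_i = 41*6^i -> [41, 246, 1476, 8856, 53136]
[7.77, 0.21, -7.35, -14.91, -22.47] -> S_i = 7.77 + -7.56*i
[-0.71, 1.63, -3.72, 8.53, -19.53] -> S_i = -0.71*(-2.29)^i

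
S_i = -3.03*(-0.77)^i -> [-3.03, 2.33, -1.8, 1.38, -1.07]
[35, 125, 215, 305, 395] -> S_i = 35 + 90*i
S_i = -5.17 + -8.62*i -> [-5.17, -13.79, -22.41, -31.03, -39.65]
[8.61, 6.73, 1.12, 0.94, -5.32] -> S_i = Random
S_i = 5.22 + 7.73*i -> [5.22, 12.95, 20.68, 28.41, 36.14]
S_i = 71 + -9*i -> [71, 62, 53, 44, 35]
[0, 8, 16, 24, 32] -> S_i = 0 + 8*i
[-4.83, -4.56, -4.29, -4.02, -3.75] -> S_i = -4.83 + 0.27*i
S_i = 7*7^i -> [7, 49, 343, 2401, 16807]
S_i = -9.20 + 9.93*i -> [-9.2, 0.73, 10.66, 20.59, 30.52]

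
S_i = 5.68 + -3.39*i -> [5.68, 2.29, -1.1, -4.49, -7.88]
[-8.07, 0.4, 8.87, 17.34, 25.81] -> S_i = -8.07 + 8.47*i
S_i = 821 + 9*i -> [821, 830, 839, 848, 857]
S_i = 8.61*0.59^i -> [8.61, 5.08, 3.0, 1.77, 1.04]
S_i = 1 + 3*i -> [1, 4, 7, 10, 13]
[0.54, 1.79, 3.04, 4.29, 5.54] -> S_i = 0.54 + 1.25*i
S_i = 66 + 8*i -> [66, 74, 82, 90, 98]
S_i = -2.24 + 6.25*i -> [-2.24, 4.01, 10.26, 16.51, 22.76]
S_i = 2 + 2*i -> [2, 4, 6, 8, 10]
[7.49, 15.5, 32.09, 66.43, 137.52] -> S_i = 7.49*2.07^i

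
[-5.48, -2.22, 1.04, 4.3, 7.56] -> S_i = -5.48 + 3.26*i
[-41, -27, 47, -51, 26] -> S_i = Random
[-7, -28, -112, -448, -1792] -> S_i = -7*4^i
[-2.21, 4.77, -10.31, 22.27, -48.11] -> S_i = -2.21*(-2.16)^i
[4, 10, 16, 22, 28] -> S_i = 4 + 6*i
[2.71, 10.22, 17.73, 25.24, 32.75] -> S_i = 2.71 + 7.51*i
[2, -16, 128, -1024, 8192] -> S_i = 2*-8^i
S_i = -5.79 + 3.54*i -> [-5.79, -2.25, 1.29, 4.83, 8.37]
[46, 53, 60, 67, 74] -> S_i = 46 + 7*i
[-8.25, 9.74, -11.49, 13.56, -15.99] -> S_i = -8.25*(-1.18)^i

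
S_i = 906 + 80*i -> [906, 986, 1066, 1146, 1226]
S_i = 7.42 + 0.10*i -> [7.42, 7.52, 7.62, 7.72, 7.82]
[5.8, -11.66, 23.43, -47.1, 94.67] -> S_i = 5.80*(-2.01)^i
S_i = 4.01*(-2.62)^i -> [4.01, -10.51, 27.53, -72.12, 188.95]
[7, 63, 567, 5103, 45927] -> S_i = 7*9^i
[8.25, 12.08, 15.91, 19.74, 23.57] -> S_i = 8.25 + 3.83*i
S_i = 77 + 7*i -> [77, 84, 91, 98, 105]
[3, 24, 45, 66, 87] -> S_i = 3 + 21*i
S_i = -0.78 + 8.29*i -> [-0.78, 7.51, 15.8, 24.09, 32.38]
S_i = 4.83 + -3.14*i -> [4.83, 1.69, -1.45, -4.59, -7.73]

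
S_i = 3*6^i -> [3, 18, 108, 648, 3888]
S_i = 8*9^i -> [8, 72, 648, 5832, 52488]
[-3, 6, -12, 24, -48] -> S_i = -3*-2^i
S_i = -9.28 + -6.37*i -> [-9.28, -15.65, -22.02, -28.39, -34.76]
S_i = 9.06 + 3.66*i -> [9.06, 12.72, 16.38, 20.04, 23.7]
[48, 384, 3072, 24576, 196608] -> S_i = 48*8^i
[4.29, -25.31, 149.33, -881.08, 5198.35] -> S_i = 4.29*(-5.90)^i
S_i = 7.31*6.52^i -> [7.31, 47.66, 310.75, 2026.1, 13210.15]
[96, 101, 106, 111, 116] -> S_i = 96 + 5*i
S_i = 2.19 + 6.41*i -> [2.19, 8.6, 15.01, 21.42, 27.83]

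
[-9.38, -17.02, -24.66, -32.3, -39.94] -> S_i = -9.38 + -7.64*i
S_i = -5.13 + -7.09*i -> [-5.13, -12.22, -19.31, -26.4, -33.49]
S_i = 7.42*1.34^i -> [7.42, 9.94, 13.32, 17.85, 23.92]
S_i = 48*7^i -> [48, 336, 2352, 16464, 115248]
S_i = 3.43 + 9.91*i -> [3.43, 13.34, 23.25, 33.16, 43.07]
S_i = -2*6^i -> [-2, -12, -72, -432, -2592]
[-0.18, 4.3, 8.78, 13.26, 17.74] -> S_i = -0.18 + 4.48*i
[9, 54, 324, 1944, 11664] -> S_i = 9*6^i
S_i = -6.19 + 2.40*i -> [-6.19, -3.79, -1.39, 1.01, 3.41]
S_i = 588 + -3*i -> [588, 585, 582, 579, 576]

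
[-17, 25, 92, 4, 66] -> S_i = Random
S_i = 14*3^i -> [14, 42, 126, 378, 1134]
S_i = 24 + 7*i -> [24, 31, 38, 45, 52]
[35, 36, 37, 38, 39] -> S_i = 35 + 1*i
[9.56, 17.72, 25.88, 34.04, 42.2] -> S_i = 9.56 + 8.16*i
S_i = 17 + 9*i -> [17, 26, 35, 44, 53]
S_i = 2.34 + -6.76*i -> [2.34, -4.42, -11.18, -17.94, -24.7]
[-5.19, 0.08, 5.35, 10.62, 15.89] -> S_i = -5.19 + 5.27*i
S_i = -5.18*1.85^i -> [-5.18, -9.58, -17.73, -32.8, -60.68]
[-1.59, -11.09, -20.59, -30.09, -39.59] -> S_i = -1.59 + -9.50*i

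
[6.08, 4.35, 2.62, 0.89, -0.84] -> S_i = 6.08 + -1.73*i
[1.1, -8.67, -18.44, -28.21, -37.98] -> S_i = 1.10 + -9.77*i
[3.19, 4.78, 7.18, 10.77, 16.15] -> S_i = 3.19*1.50^i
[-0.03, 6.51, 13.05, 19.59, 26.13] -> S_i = -0.03 + 6.54*i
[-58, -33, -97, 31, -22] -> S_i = Random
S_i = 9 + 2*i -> [9, 11, 13, 15, 17]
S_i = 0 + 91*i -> [0, 91, 182, 273, 364]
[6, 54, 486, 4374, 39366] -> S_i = 6*9^i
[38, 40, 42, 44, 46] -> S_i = 38 + 2*i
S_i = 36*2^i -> [36, 72, 144, 288, 576]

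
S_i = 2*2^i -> [2, 4, 8, 16, 32]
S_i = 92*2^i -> [92, 184, 368, 736, 1472]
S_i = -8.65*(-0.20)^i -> [-8.65, 1.73, -0.35, 0.07, -0.01]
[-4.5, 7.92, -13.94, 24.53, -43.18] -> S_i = -4.50*(-1.76)^i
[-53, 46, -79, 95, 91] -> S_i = Random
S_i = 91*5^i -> [91, 455, 2275, 11375, 56875]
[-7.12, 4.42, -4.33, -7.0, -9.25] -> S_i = Random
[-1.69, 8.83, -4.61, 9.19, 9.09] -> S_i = Random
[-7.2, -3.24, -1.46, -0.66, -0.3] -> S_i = -7.20*0.45^i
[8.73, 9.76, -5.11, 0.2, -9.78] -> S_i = Random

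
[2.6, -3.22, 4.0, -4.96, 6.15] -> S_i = 2.60*(-1.24)^i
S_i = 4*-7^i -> [4, -28, 196, -1372, 9604]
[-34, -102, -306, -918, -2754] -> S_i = -34*3^i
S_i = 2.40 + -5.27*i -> [2.4, -2.87, -8.14, -13.41, -18.68]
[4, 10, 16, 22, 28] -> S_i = 4 + 6*i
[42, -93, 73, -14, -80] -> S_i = Random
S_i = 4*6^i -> [4, 24, 144, 864, 5184]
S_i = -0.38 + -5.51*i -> [-0.38, -5.89, -11.4, -16.91, -22.42]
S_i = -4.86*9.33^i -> [-4.86, -45.34, -423.06, -3947.13, -36826.7]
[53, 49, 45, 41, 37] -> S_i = 53 + -4*i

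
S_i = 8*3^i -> [8, 24, 72, 216, 648]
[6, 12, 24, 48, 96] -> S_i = 6*2^i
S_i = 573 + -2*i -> [573, 571, 569, 567, 565]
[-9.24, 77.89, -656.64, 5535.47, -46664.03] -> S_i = -9.24*(-8.43)^i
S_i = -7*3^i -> [-7, -21, -63, -189, -567]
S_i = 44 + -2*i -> [44, 42, 40, 38, 36]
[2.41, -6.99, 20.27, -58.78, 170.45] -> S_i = 2.41*(-2.90)^i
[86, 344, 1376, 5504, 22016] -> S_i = 86*4^i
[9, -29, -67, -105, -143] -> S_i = 9 + -38*i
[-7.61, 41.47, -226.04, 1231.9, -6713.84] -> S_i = -7.61*(-5.45)^i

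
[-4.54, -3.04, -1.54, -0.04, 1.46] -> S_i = -4.54 + 1.50*i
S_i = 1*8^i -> [1, 8, 64, 512, 4096]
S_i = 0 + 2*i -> [0, 2, 4, 6, 8]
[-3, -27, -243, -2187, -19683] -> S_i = -3*9^i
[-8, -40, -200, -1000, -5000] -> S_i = -8*5^i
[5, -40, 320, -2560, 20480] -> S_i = 5*-8^i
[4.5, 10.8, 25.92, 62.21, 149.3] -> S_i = 4.50*2.40^i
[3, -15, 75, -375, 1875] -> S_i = 3*-5^i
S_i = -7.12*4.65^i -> [-7.12, -33.11, -153.95, -715.88, -3328.83]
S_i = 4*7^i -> [4, 28, 196, 1372, 9604]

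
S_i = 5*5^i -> [5, 25, 125, 625, 3125]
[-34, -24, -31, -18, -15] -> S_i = Random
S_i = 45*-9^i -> [45, -405, 3645, -32805, 295245]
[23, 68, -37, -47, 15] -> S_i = Random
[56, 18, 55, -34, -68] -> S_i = Random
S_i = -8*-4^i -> [-8, 32, -128, 512, -2048]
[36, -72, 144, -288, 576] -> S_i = 36*-2^i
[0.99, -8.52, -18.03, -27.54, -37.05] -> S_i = 0.99 + -9.51*i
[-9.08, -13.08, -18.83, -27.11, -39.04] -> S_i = -9.08*1.44^i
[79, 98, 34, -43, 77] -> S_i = Random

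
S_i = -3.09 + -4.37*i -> [-3.09, -7.46, -11.83, -16.2, -20.57]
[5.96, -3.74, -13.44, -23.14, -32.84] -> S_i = 5.96 + -9.70*i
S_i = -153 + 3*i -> [-153, -150, -147, -144, -141]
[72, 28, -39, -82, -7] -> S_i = Random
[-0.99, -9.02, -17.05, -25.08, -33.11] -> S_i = -0.99 + -8.03*i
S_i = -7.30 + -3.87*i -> [-7.3, -11.17, -15.04, -18.91, -22.78]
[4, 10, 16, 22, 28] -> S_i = 4 + 6*i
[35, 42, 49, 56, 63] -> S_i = 35 + 7*i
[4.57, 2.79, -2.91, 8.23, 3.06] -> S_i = Random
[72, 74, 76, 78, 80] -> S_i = 72 + 2*i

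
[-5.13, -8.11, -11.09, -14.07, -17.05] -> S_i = -5.13 + -2.98*i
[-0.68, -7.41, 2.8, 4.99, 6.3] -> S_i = Random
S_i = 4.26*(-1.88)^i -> [4.26, -8.01, 15.06, -28.31, 53.22]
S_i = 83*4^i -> [83, 332, 1328, 5312, 21248]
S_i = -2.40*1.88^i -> [-2.4, -4.51, -8.48, -15.95, -29.98]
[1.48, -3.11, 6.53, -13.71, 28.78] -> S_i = 1.48*(-2.10)^i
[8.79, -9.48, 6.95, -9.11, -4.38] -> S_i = Random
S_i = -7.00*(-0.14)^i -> [-7.0, 0.98, -0.14, 0.02, -0.0]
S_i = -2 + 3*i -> [-2, 1, 4, 7, 10]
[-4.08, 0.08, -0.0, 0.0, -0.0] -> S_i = -4.08*(-0.02)^i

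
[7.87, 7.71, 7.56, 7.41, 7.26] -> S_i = 7.87*0.98^i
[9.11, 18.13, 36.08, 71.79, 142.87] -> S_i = 9.11*1.99^i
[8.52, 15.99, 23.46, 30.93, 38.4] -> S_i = 8.52 + 7.47*i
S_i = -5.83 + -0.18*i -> [-5.83, -6.01, -6.19, -6.37, -6.55]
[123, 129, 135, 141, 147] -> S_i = 123 + 6*i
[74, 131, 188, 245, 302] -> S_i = 74 + 57*i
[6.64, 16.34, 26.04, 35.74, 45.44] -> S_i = 6.64 + 9.70*i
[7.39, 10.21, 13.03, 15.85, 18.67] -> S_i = 7.39 + 2.82*i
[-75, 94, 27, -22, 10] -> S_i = Random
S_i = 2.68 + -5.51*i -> [2.68, -2.83, -8.34, -13.85, -19.36]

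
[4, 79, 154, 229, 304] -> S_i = 4 + 75*i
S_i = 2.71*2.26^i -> [2.71, 6.12, 13.84, 31.28, 70.7]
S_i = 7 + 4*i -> [7, 11, 15, 19, 23]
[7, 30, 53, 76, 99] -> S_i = 7 + 23*i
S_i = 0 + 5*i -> [0, 5, 10, 15, 20]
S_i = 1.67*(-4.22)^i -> [1.67, -7.05, 29.74, -125.5, 529.62]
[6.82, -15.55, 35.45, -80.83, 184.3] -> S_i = 6.82*(-2.28)^i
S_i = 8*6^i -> [8, 48, 288, 1728, 10368]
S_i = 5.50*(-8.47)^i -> [5.5, -46.58, 394.57, -3342.05, 28307.16]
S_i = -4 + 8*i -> [-4, 4, 12, 20, 28]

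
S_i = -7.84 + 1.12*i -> [-7.84, -6.72, -5.6, -4.48, -3.36]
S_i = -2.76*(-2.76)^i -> [-2.76, 7.62, -21.02, 58.03, -160.16]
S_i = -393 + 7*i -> [-393, -386, -379, -372, -365]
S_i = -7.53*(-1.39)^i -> [-7.53, 10.47, -14.55, 20.22, -28.11]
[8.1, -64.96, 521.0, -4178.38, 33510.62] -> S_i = 8.10*(-8.02)^i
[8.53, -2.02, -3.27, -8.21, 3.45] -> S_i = Random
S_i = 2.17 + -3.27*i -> [2.17, -1.1, -4.37, -7.64, -10.91]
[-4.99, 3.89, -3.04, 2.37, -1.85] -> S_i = -4.99*(-0.78)^i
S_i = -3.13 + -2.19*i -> [-3.13, -5.32, -7.51, -9.7, -11.89]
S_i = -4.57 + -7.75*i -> [-4.57, -12.32, -20.07, -27.82, -35.57]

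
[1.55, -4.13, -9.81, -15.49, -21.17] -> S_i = 1.55 + -5.68*i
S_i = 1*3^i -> [1, 3, 9, 27, 81]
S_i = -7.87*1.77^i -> [-7.87, -13.93, -24.66, -43.64, -77.24]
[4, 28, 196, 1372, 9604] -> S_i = 4*7^i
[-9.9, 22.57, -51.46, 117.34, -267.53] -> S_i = -9.90*(-2.28)^i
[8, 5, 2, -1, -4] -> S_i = 8 + -3*i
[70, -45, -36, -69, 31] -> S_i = Random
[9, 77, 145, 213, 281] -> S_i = 9 + 68*i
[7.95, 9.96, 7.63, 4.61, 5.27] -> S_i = Random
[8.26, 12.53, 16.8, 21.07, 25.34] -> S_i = 8.26 + 4.27*i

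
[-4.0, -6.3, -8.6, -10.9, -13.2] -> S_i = -4.00 + -2.30*i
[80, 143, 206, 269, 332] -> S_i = 80 + 63*i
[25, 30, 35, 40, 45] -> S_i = 25 + 5*i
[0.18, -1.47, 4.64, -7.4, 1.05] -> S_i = Random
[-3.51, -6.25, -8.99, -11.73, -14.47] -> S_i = -3.51 + -2.74*i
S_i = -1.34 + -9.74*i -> [-1.34, -11.08, -20.82, -30.56, -40.3]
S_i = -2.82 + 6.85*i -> [-2.82, 4.03, 10.88, 17.73, 24.58]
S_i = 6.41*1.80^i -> [6.41, 11.54, 20.77, 37.38, 67.29]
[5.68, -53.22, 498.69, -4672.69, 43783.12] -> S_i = 5.68*(-9.37)^i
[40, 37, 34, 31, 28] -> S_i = 40 + -3*i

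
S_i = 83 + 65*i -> [83, 148, 213, 278, 343]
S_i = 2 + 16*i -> [2, 18, 34, 50, 66]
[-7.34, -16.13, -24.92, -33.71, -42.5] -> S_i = -7.34 + -8.79*i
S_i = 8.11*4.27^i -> [8.11, 34.63, 147.87, 631.4, 2696.08]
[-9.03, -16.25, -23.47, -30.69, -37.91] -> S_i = -9.03 + -7.22*i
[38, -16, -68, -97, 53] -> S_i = Random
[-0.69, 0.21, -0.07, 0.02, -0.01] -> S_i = -0.69*(-0.31)^i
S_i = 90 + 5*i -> [90, 95, 100, 105, 110]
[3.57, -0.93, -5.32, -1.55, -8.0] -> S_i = Random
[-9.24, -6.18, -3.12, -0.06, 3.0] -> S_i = -9.24 + 3.06*i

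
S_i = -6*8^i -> [-6, -48, -384, -3072, -24576]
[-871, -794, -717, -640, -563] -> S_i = -871 + 77*i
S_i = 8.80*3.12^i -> [8.8, 27.46, 85.66, 267.27, 833.88]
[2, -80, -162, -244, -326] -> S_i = 2 + -82*i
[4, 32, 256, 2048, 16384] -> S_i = 4*8^i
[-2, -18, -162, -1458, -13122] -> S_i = -2*9^i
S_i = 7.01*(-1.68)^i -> [7.01, -11.78, 19.79, -33.24, 55.84]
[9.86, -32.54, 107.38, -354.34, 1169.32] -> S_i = 9.86*(-3.30)^i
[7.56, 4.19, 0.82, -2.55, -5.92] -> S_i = 7.56 + -3.37*i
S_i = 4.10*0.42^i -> [4.1, 1.72, 0.72, 0.3, 0.13]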